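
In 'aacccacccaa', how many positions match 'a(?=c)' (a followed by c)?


Lookahead 'a(?=c)' matches 'a' only when followed by 'c'.
String: 'aacccacccaa'
Checking each position where char is 'a':
  pos 0: 'a' -> no (next='a')
  pos 1: 'a' -> MATCH (next='c')
  pos 5: 'a' -> MATCH (next='c')
  pos 9: 'a' -> no (next='a')
Matching positions: [1, 5]
Count: 2

2


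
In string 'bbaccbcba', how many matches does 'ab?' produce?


Pattern 'ab?' matches 'a' optionally followed by 'b'.
String: 'bbaccbcba'
Scanning left to right for 'a' then checking next char:
  Match 1: 'a' (a not followed by b)
  Match 2: 'a' (a not followed by b)
Total matches: 2

2


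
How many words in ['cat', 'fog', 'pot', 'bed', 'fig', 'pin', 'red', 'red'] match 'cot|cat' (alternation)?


Alternation 'cot|cat' matches either 'cot' or 'cat'.
Checking each word:
  'cat' -> MATCH
  'fog' -> no
  'pot' -> no
  'bed' -> no
  'fig' -> no
  'pin' -> no
  'red' -> no
  'red' -> no
Matches: ['cat']
Count: 1

1


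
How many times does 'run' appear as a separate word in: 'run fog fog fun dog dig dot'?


Scanning each word for exact match 'run':
  Word 1: 'run' -> MATCH
  Word 2: 'fog' -> no
  Word 3: 'fog' -> no
  Word 4: 'fun' -> no
  Word 5: 'dog' -> no
  Word 6: 'dig' -> no
  Word 7: 'dot' -> no
Total matches: 1

1


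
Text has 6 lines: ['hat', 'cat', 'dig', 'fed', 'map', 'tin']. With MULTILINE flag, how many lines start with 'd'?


With MULTILINE flag, ^ matches the start of each line.
Lines: ['hat', 'cat', 'dig', 'fed', 'map', 'tin']
Checking which lines start with 'd':
  Line 1: 'hat' -> no
  Line 2: 'cat' -> no
  Line 3: 'dig' -> MATCH
  Line 4: 'fed' -> no
  Line 5: 'map' -> no
  Line 6: 'tin' -> no
Matching lines: ['dig']
Count: 1

1


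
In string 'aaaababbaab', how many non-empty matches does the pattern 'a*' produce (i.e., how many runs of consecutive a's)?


Pattern 'a*' matches zero or more a's. We want non-empty runs of consecutive a's.
String: 'aaaababbaab'
Walking through the string to find runs of a's:
  Run 1: positions 0-3 -> 'aaaa'
  Run 2: positions 5-5 -> 'a'
  Run 3: positions 8-9 -> 'aa'
Non-empty runs found: ['aaaa', 'a', 'aa']
Count: 3

3


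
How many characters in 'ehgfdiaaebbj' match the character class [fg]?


Character class [fg] matches any of: {f, g}
Scanning string 'ehgfdiaaebbj' character by character:
  pos 0: 'e' -> no
  pos 1: 'h' -> no
  pos 2: 'g' -> MATCH
  pos 3: 'f' -> MATCH
  pos 4: 'd' -> no
  pos 5: 'i' -> no
  pos 6: 'a' -> no
  pos 7: 'a' -> no
  pos 8: 'e' -> no
  pos 9: 'b' -> no
  pos 10: 'b' -> no
  pos 11: 'j' -> no
Total matches: 2

2


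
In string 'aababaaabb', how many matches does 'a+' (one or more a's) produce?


Pattern 'a+' matches one or more consecutive a's.
String: 'aababaaabb'
Scanning for runs of a:
  Match 1: 'aa' (length 2)
  Match 2: 'a' (length 1)
  Match 3: 'aaa' (length 3)
Total matches: 3

3


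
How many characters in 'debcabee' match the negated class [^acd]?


Negated class [^acd] matches any char NOT in {a, c, d}
Scanning 'debcabee':
  pos 0: 'd' -> no (excluded)
  pos 1: 'e' -> MATCH
  pos 2: 'b' -> MATCH
  pos 3: 'c' -> no (excluded)
  pos 4: 'a' -> no (excluded)
  pos 5: 'b' -> MATCH
  pos 6: 'e' -> MATCH
  pos 7: 'e' -> MATCH
Total matches: 5

5


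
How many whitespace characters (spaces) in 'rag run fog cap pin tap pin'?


\s matches whitespace characters (spaces, tabs, etc.).
Text: 'rag run fog cap pin tap pin'
This text has 7 words separated by spaces.
Number of spaces = number of words - 1 = 7 - 1 = 6

6


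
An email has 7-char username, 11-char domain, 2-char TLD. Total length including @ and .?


An email address has format: username@domain.tld
Username length: 7
'@' character: 1
Domain length: 11
'.' character: 1
TLD length: 2
Total = 7 + 1 + 11 + 1 + 2 = 22

22


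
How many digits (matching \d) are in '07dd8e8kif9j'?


\d matches any digit 0-9.
Scanning '07dd8e8kif9j':
  pos 0: '0' -> DIGIT
  pos 1: '7' -> DIGIT
  pos 4: '8' -> DIGIT
  pos 6: '8' -> DIGIT
  pos 10: '9' -> DIGIT
Digits found: ['0', '7', '8', '8', '9']
Total: 5

5


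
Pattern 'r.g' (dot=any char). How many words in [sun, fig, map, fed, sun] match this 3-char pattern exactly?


Pattern 'r.g' means: starts with 'r', any single char, ends with 'g'.
Checking each word (must be exactly 3 chars):
  'sun' (len=3): no
  'fig' (len=3): no
  'map' (len=3): no
  'fed' (len=3): no
  'sun' (len=3): no
Matching words: []
Total: 0

0


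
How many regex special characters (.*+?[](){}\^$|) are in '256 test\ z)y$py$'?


Regex special characters are: . * + ? [ ] ( ) { } \ ^ $ |
Scanning '256 test\ z)y$py$':
  pos 8: '\' -> SPECIAL
  pos 11: ')' -> SPECIAL
  pos 13: '$' -> SPECIAL
  pos 16: '$' -> SPECIAL
Special chars found: ['\\', ')', '$', '$']
Total: 4

4


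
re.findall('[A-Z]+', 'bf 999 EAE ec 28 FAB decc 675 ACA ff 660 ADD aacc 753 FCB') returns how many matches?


Pattern '[A-Z]+' finds one or more uppercase letters.
Text: 'bf 999 EAE ec 28 FAB decc 675 ACA ff 660 ADD aacc 753 FCB'
Scanning for matches:
  Match 1: 'EAE'
  Match 2: 'FAB'
  Match 3: 'ACA'
  Match 4: 'ADD'
  Match 5: 'FCB'
Total matches: 5

5


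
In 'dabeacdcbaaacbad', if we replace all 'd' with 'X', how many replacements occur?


re.sub('d', 'X', text) replaces every occurrence of 'd' with 'X'.
Text: 'dabeacdcbaaacbad'
Scanning for 'd':
  pos 0: 'd' -> replacement #1
  pos 6: 'd' -> replacement #2
  pos 15: 'd' -> replacement #3
Total replacements: 3

3


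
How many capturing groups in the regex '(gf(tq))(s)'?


To count capturing groups, count each '(' that starts a group.
Pattern: '(gf(tq))(s)'
Walking through the pattern:
  Position 0: '(' -> group #1
  Position 3: '(' -> group #2
  Position 8: '(' -> group #3
Total capturing groups: 3

3


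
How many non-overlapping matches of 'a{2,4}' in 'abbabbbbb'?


Pattern 'a{2,4}' matches between 2 and 4 consecutive a's (greedy).
String: 'abbabbbbb'
Finding runs of a's and applying greedy matching:
  Run at pos 0: 'a' (length 1)
  Run at pos 3: 'a' (length 1)
Matches: []
Count: 0

0


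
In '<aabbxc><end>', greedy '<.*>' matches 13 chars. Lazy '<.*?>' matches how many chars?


Greedy '<.*>' tries to match as MUCH as possible.
Lazy '<.*?>' tries to match as LITTLE as possible.

String: '<aabbxc><end>'
Greedy '<.*>' starts at first '<' and extends to the LAST '>': '<aabbxc><end>' (13 chars)
Lazy '<.*?>' starts at first '<' and stops at the FIRST '>': '<aabbxc>' (8 chars)

8


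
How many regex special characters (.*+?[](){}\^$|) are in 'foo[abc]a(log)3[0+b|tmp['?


Regex special characters are: . * + ? [ ] ( ) { } \ ^ $ |
Scanning 'foo[abc]a(log)3[0+b|tmp[':
  pos 3: '[' -> SPECIAL
  pos 7: ']' -> SPECIAL
  pos 9: '(' -> SPECIAL
  pos 13: ')' -> SPECIAL
  pos 15: '[' -> SPECIAL
  pos 17: '+' -> SPECIAL
  pos 19: '|' -> SPECIAL
  pos 23: '[' -> SPECIAL
Special chars found: ['[', ']', '(', ')', '[', '+', '|', '[']
Total: 8

8


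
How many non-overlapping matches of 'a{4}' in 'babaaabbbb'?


Pattern 'a{4}' matches exactly 4 consecutive a's (greedy, non-overlapping).
String: 'babaaabbbb'
Scanning for runs of a's:
  Run at pos 1: 'a' (length 1) -> 0 match(es)
  Run at pos 3: 'aaa' (length 3) -> 0 match(es)
Matches found: []
Total: 0

0


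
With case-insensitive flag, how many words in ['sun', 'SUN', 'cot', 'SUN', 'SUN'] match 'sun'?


Case-insensitive matching: compare each word's lowercase form to 'sun'.
  'sun' -> lower='sun' -> MATCH
  'SUN' -> lower='sun' -> MATCH
  'cot' -> lower='cot' -> no
  'SUN' -> lower='sun' -> MATCH
  'SUN' -> lower='sun' -> MATCH
Matches: ['sun', 'SUN', 'SUN', 'SUN']
Count: 4

4


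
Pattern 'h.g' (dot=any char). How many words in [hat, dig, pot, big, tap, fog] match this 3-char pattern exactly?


Pattern 'h.g' means: starts with 'h', any single char, ends with 'g'.
Checking each word (must be exactly 3 chars):
  'hat' (len=3): no
  'dig' (len=3): no
  'pot' (len=3): no
  'big' (len=3): no
  'tap' (len=3): no
  'fog' (len=3): no
Matching words: []
Total: 0

0


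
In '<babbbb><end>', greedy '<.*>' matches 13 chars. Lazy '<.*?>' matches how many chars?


Greedy '<.*>' tries to match as MUCH as possible.
Lazy '<.*?>' tries to match as LITTLE as possible.

String: '<babbbb><end>'
Greedy '<.*>' starts at first '<' and extends to the LAST '>': '<babbbb><end>' (13 chars)
Lazy '<.*?>' starts at first '<' and stops at the FIRST '>': '<babbbb>' (8 chars)

8


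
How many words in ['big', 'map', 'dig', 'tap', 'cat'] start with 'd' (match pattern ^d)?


Pattern ^d anchors to start of word. Check which words begin with 'd':
  'big' -> no
  'map' -> no
  'dig' -> MATCH (starts with 'd')
  'tap' -> no
  'cat' -> no
Matching words: ['dig']
Count: 1

1


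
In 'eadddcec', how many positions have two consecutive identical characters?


Looking for consecutive identical characters in 'eadddcec':
  pos 0-1: 'e' vs 'a' -> different
  pos 1-2: 'a' vs 'd' -> different
  pos 2-3: 'd' vs 'd' -> MATCH ('dd')
  pos 3-4: 'd' vs 'd' -> MATCH ('dd')
  pos 4-5: 'd' vs 'c' -> different
  pos 5-6: 'c' vs 'e' -> different
  pos 6-7: 'e' vs 'c' -> different
Consecutive identical pairs: ['dd', 'dd']
Count: 2

2


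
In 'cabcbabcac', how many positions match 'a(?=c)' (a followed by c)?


Lookahead 'a(?=c)' matches 'a' only when followed by 'c'.
String: 'cabcbabcac'
Checking each position where char is 'a':
  pos 1: 'a' -> no (next='b')
  pos 5: 'a' -> no (next='b')
  pos 8: 'a' -> MATCH (next='c')
Matching positions: [8]
Count: 1

1


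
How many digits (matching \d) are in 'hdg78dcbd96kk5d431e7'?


\d matches any digit 0-9.
Scanning 'hdg78dcbd96kk5d431e7':
  pos 3: '7' -> DIGIT
  pos 4: '8' -> DIGIT
  pos 9: '9' -> DIGIT
  pos 10: '6' -> DIGIT
  pos 13: '5' -> DIGIT
  pos 15: '4' -> DIGIT
  pos 16: '3' -> DIGIT
  pos 17: '1' -> DIGIT
  pos 19: '7' -> DIGIT
Digits found: ['7', '8', '9', '6', '5', '4', '3', '1', '7']
Total: 9

9


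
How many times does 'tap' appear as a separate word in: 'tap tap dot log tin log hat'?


Scanning each word for exact match 'tap':
  Word 1: 'tap' -> MATCH
  Word 2: 'tap' -> MATCH
  Word 3: 'dot' -> no
  Word 4: 'log' -> no
  Word 5: 'tin' -> no
  Word 6: 'log' -> no
  Word 7: 'hat' -> no
Total matches: 2

2


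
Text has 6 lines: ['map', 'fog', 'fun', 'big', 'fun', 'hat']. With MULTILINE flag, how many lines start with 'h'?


With MULTILINE flag, ^ matches the start of each line.
Lines: ['map', 'fog', 'fun', 'big', 'fun', 'hat']
Checking which lines start with 'h':
  Line 1: 'map' -> no
  Line 2: 'fog' -> no
  Line 3: 'fun' -> no
  Line 4: 'big' -> no
  Line 5: 'fun' -> no
  Line 6: 'hat' -> MATCH
Matching lines: ['hat']
Count: 1

1


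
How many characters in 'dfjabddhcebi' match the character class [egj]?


Character class [egj] matches any of: {e, g, j}
Scanning string 'dfjabddhcebi' character by character:
  pos 0: 'd' -> no
  pos 1: 'f' -> no
  pos 2: 'j' -> MATCH
  pos 3: 'a' -> no
  pos 4: 'b' -> no
  pos 5: 'd' -> no
  pos 6: 'd' -> no
  pos 7: 'h' -> no
  pos 8: 'c' -> no
  pos 9: 'e' -> MATCH
  pos 10: 'b' -> no
  pos 11: 'i' -> no
Total matches: 2

2


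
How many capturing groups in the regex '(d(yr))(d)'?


To count capturing groups, count each '(' that starts a group.
Pattern: '(d(yr))(d)'
Walking through the pattern:
  Position 0: '(' -> group #1
  Position 2: '(' -> group #2
  Position 7: '(' -> group #3
Total capturing groups: 3

3


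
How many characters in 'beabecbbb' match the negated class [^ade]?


Negated class [^ade] matches any char NOT in {a, d, e}
Scanning 'beabecbbb':
  pos 0: 'b' -> MATCH
  pos 1: 'e' -> no (excluded)
  pos 2: 'a' -> no (excluded)
  pos 3: 'b' -> MATCH
  pos 4: 'e' -> no (excluded)
  pos 5: 'c' -> MATCH
  pos 6: 'b' -> MATCH
  pos 7: 'b' -> MATCH
  pos 8: 'b' -> MATCH
Total matches: 6

6


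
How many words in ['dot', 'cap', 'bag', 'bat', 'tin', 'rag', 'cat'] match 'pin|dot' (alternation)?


Alternation 'pin|dot' matches either 'pin' or 'dot'.
Checking each word:
  'dot' -> MATCH
  'cap' -> no
  'bag' -> no
  'bat' -> no
  'tin' -> no
  'rag' -> no
  'cat' -> no
Matches: ['dot']
Count: 1

1


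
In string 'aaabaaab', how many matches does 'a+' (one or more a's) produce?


Pattern 'a+' matches one or more consecutive a's.
String: 'aaabaaab'
Scanning for runs of a:
  Match 1: 'aaa' (length 3)
  Match 2: 'aaa' (length 3)
Total matches: 2

2


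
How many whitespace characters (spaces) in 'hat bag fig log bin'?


\s matches whitespace characters (spaces, tabs, etc.).
Text: 'hat bag fig log bin'
This text has 5 words separated by spaces.
Number of spaces = number of words - 1 = 5 - 1 = 4

4


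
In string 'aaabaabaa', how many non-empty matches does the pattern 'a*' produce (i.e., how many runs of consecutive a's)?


Pattern 'a*' matches zero or more a's. We want non-empty runs of consecutive a's.
String: 'aaabaabaa'
Walking through the string to find runs of a's:
  Run 1: positions 0-2 -> 'aaa'
  Run 2: positions 4-5 -> 'aa'
  Run 3: positions 7-8 -> 'aa'
Non-empty runs found: ['aaa', 'aa', 'aa']
Count: 3

3


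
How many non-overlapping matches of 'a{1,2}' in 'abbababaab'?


Pattern 'a{1,2}' matches between 1 and 2 consecutive a's (greedy).
String: 'abbababaab'
Finding runs of a's and applying greedy matching:
  Run at pos 0: 'a' (length 1)
  Run at pos 3: 'a' (length 1)
  Run at pos 5: 'a' (length 1)
  Run at pos 7: 'aa' (length 2)
Matches: ['a', 'a', 'a', 'aa']
Count: 4

4


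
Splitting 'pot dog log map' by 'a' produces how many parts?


Splitting by 'a' breaks the string at each occurrence of the separator.
Text: 'pot dog log map'
Parts after split:
  Part 1: 'pot dog log m'
  Part 2: 'p'
Total parts: 2

2


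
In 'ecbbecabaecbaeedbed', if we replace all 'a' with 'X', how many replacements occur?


re.sub('a', 'X', text) replaces every occurrence of 'a' with 'X'.
Text: 'ecbbecabaecbaeedbed'
Scanning for 'a':
  pos 6: 'a' -> replacement #1
  pos 8: 'a' -> replacement #2
  pos 12: 'a' -> replacement #3
Total replacements: 3

3


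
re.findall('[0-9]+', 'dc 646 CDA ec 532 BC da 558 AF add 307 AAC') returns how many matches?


Pattern '[0-9]+' finds one or more digits.
Text: 'dc 646 CDA ec 532 BC da 558 AF add 307 AAC'
Scanning for matches:
  Match 1: '646'
  Match 2: '532'
  Match 3: '558'
  Match 4: '307'
Total matches: 4

4


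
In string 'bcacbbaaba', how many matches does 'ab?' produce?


Pattern 'ab?' matches 'a' optionally followed by 'b'.
String: 'bcacbbaaba'
Scanning left to right for 'a' then checking next char:
  Match 1: 'a' (a not followed by b)
  Match 2: 'a' (a not followed by b)
  Match 3: 'ab' (a followed by b)
  Match 4: 'a' (a not followed by b)
Total matches: 4

4


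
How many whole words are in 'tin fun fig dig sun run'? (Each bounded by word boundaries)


Word boundaries (\b) mark the start/end of each word.
Text: 'tin fun fig dig sun run'
Splitting by whitespace:
  Word 1: 'tin'
  Word 2: 'fun'
  Word 3: 'fig'
  Word 4: 'dig'
  Word 5: 'sun'
  Word 6: 'run'
Total whole words: 6

6


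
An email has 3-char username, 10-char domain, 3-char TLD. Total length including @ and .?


An email address has format: username@domain.tld
Username length: 3
'@' character: 1
Domain length: 10
'.' character: 1
TLD length: 3
Total = 3 + 1 + 10 + 1 + 3 = 18

18


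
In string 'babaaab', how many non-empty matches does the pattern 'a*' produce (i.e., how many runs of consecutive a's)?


Pattern 'a*' matches zero or more a's. We want non-empty runs of consecutive a's.
String: 'babaaab'
Walking through the string to find runs of a's:
  Run 1: positions 1-1 -> 'a'
  Run 2: positions 3-5 -> 'aaa'
Non-empty runs found: ['a', 'aaa']
Count: 2

2


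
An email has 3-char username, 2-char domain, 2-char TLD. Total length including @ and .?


An email address has format: username@domain.tld
Username length: 3
'@' character: 1
Domain length: 2
'.' character: 1
TLD length: 2
Total = 3 + 1 + 2 + 1 + 2 = 9

9


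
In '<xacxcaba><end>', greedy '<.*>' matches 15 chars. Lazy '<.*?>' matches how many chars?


Greedy '<.*>' tries to match as MUCH as possible.
Lazy '<.*?>' tries to match as LITTLE as possible.

String: '<xacxcaba><end>'
Greedy '<.*>' starts at first '<' and extends to the LAST '>': '<xacxcaba><end>' (15 chars)
Lazy '<.*?>' starts at first '<' and stops at the FIRST '>': '<xacxcaba>' (10 chars)

10


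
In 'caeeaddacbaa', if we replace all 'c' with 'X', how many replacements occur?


re.sub('c', 'X', text) replaces every occurrence of 'c' with 'X'.
Text: 'caeeaddacbaa'
Scanning for 'c':
  pos 0: 'c' -> replacement #1
  pos 8: 'c' -> replacement #2
Total replacements: 2

2


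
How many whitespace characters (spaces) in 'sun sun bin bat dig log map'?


\s matches whitespace characters (spaces, tabs, etc.).
Text: 'sun sun bin bat dig log map'
This text has 7 words separated by spaces.
Number of spaces = number of words - 1 = 7 - 1 = 6

6


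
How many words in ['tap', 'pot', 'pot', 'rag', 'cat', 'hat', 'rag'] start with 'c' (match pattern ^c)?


Pattern ^c anchors to start of word. Check which words begin with 'c':
  'tap' -> no
  'pot' -> no
  'pot' -> no
  'rag' -> no
  'cat' -> MATCH (starts with 'c')
  'hat' -> no
  'rag' -> no
Matching words: ['cat']
Count: 1

1


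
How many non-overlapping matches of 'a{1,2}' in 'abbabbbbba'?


Pattern 'a{1,2}' matches between 1 and 2 consecutive a's (greedy).
String: 'abbabbbbba'
Finding runs of a's and applying greedy matching:
  Run at pos 0: 'a' (length 1)
  Run at pos 3: 'a' (length 1)
  Run at pos 9: 'a' (length 1)
Matches: ['a', 'a', 'a']
Count: 3

3


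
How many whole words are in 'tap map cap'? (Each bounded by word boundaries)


Word boundaries (\b) mark the start/end of each word.
Text: 'tap map cap'
Splitting by whitespace:
  Word 1: 'tap'
  Word 2: 'map'
  Word 3: 'cap'
Total whole words: 3

3


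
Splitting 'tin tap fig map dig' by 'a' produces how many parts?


Splitting by 'a' breaks the string at each occurrence of the separator.
Text: 'tin tap fig map dig'
Parts after split:
  Part 1: 'tin t'
  Part 2: 'p fig m'
  Part 3: 'p dig'
Total parts: 3

3


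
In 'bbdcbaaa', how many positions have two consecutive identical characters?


Looking for consecutive identical characters in 'bbdcbaaa':
  pos 0-1: 'b' vs 'b' -> MATCH ('bb')
  pos 1-2: 'b' vs 'd' -> different
  pos 2-3: 'd' vs 'c' -> different
  pos 3-4: 'c' vs 'b' -> different
  pos 4-5: 'b' vs 'a' -> different
  pos 5-6: 'a' vs 'a' -> MATCH ('aa')
  pos 6-7: 'a' vs 'a' -> MATCH ('aa')
Consecutive identical pairs: ['bb', 'aa', 'aa']
Count: 3

3


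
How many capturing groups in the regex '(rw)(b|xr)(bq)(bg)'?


To count capturing groups, count each '(' that starts a group.
Pattern: '(rw)(b|xr)(bq)(bg)'
Walking through the pattern:
  Position 0: '(' -> group #1
  Position 4: '(' -> group #2
  Position 10: '(' -> group #3
  Position 14: '(' -> group #4
Total capturing groups: 4

4


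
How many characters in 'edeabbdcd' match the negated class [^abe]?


Negated class [^abe] matches any char NOT in {a, b, e}
Scanning 'edeabbdcd':
  pos 0: 'e' -> no (excluded)
  pos 1: 'd' -> MATCH
  pos 2: 'e' -> no (excluded)
  pos 3: 'a' -> no (excluded)
  pos 4: 'b' -> no (excluded)
  pos 5: 'b' -> no (excluded)
  pos 6: 'd' -> MATCH
  pos 7: 'c' -> MATCH
  pos 8: 'd' -> MATCH
Total matches: 4

4


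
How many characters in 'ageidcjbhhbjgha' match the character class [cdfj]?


Character class [cdfj] matches any of: {c, d, f, j}
Scanning string 'ageidcjbhhbjgha' character by character:
  pos 0: 'a' -> no
  pos 1: 'g' -> no
  pos 2: 'e' -> no
  pos 3: 'i' -> no
  pos 4: 'd' -> MATCH
  pos 5: 'c' -> MATCH
  pos 6: 'j' -> MATCH
  pos 7: 'b' -> no
  pos 8: 'h' -> no
  pos 9: 'h' -> no
  pos 10: 'b' -> no
  pos 11: 'j' -> MATCH
  pos 12: 'g' -> no
  pos 13: 'h' -> no
  pos 14: 'a' -> no
Total matches: 4

4


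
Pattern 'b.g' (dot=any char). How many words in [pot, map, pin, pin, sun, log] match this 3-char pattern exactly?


Pattern 'b.g' means: starts with 'b', any single char, ends with 'g'.
Checking each word (must be exactly 3 chars):
  'pot' (len=3): no
  'map' (len=3): no
  'pin' (len=3): no
  'pin' (len=3): no
  'sun' (len=3): no
  'log' (len=3): no
Matching words: []
Total: 0

0


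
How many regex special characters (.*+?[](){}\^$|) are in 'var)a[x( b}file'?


Regex special characters are: . * + ? [ ] ( ) { } \ ^ $ |
Scanning 'var)a[x( b}file':
  pos 3: ')' -> SPECIAL
  pos 5: '[' -> SPECIAL
  pos 7: '(' -> SPECIAL
  pos 10: '}' -> SPECIAL
Special chars found: [')', '[', '(', '}']
Total: 4

4


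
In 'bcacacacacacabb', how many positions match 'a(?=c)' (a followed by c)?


Lookahead 'a(?=c)' matches 'a' only when followed by 'c'.
String: 'bcacacacacacabb'
Checking each position where char is 'a':
  pos 2: 'a' -> MATCH (next='c')
  pos 4: 'a' -> MATCH (next='c')
  pos 6: 'a' -> MATCH (next='c')
  pos 8: 'a' -> MATCH (next='c')
  pos 10: 'a' -> MATCH (next='c')
  pos 12: 'a' -> no (next='b')
Matching positions: [2, 4, 6, 8, 10]
Count: 5

5


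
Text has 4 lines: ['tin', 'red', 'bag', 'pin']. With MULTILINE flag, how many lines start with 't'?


With MULTILINE flag, ^ matches the start of each line.
Lines: ['tin', 'red', 'bag', 'pin']
Checking which lines start with 't':
  Line 1: 'tin' -> MATCH
  Line 2: 'red' -> no
  Line 3: 'bag' -> no
  Line 4: 'pin' -> no
Matching lines: ['tin']
Count: 1

1


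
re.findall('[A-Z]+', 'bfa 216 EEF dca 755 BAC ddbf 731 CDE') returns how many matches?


Pattern '[A-Z]+' finds one or more uppercase letters.
Text: 'bfa 216 EEF dca 755 BAC ddbf 731 CDE'
Scanning for matches:
  Match 1: 'EEF'
  Match 2: 'BAC'
  Match 3: 'CDE'
Total matches: 3

3


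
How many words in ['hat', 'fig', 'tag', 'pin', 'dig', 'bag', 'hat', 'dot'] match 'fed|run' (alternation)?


Alternation 'fed|run' matches either 'fed' or 'run'.
Checking each word:
  'hat' -> no
  'fig' -> no
  'tag' -> no
  'pin' -> no
  'dig' -> no
  'bag' -> no
  'hat' -> no
  'dot' -> no
Matches: []
Count: 0

0


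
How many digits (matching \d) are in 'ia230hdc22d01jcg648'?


\d matches any digit 0-9.
Scanning 'ia230hdc22d01jcg648':
  pos 2: '2' -> DIGIT
  pos 3: '3' -> DIGIT
  pos 4: '0' -> DIGIT
  pos 8: '2' -> DIGIT
  pos 9: '2' -> DIGIT
  pos 11: '0' -> DIGIT
  pos 12: '1' -> DIGIT
  pos 16: '6' -> DIGIT
  pos 17: '4' -> DIGIT
  pos 18: '8' -> DIGIT
Digits found: ['2', '3', '0', '2', '2', '0', '1', '6', '4', '8']
Total: 10

10


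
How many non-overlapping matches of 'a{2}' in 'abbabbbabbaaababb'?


Pattern 'a{2}' matches exactly 2 consecutive a's (greedy, non-overlapping).
String: 'abbabbbabbaaababb'
Scanning for runs of a's:
  Run at pos 0: 'a' (length 1) -> 0 match(es)
  Run at pos 3: 'a' (length 1) -> 0 match(es)
  Run at pos 7: 'a' (length 1) -> 0 match(es)
  Run at pos 10: 'aaa' (length 3) -> 1 match(es)
  Run at pos 14: 'a' (length 1) -> 0 match(es)
Matches found: ['aa']
Total: 1

1


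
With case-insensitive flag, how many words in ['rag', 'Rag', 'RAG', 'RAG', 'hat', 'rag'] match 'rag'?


Case-insensitive matching: compare each word's lowercase form to 'rag'.
  'rag' -> lower='rag' -> MATCH
  'Rag' -> lower='rag' -> MATCH
  'RAG' -> lower='rag' -> MATCH
  'RAG' -> lower='rag' -> MATCH
  'hat' -> lower='hat' -> no
  'rag' -> lower='rag' -> MATCH
Matches: ['rag', 'Rag', 'RAG', 'RAG', 'rag']
Count: 5

5


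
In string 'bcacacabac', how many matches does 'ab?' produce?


Pattern 'ab?' matches 'a' optionally followed by 'b'.
String: 'bcacacabac'
Scanning left to right for 'a' then checking next char:
  Match 1: 'a' (a not followed by b)
  Match 2: 'a' (a not followed by b)
  Match 3: 'ab' (a followed by b)
  Match 4: 'a' (a not followed by b)
Total matches: 4

4


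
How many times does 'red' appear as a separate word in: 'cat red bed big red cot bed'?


Scanning each word for exact match 'red':
  Word 1: 'cat' -> no
  Word 2: 'red' -> MATCH
  Word 3: 'bed' -> no
  Word 4: 'big' -> no
  Word 5: 'red' -> MATCH
  Word 6: 'cot' -> no
  Word 7: 'bed' -> no
Total matches: 2

2


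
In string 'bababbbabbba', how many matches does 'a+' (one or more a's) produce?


Pattern 'a+' matches one or more consecutive a's.
String: 'bababbbabbba'
Scanning for runs of a:
  Match 1: 'a' (length 1)
  Match 2: 'a' (length 1)
  Match 3: 'a' (length 1)
  Match 4: 'a' (length 1)
Total matches: 4

4


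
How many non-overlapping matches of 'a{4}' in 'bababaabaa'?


Pattern 'a{4}' matches exactly 4 consecutive a's (greedy, non-overlapping).
String: 'bababaabaa'
Scanning for runs of a's:
  Run at pos 1: 'a' (length 1) -> 0 match(es)
  Run at pos 3: 'a' (length 1) -> 0 match(es)
  Run at pos 5: 'aa' (length 2) -> 0 match(es)
  Run at pos 8: 'aa' (length 2) -> 0 match(es)
Matches found: []
Total: 0

0


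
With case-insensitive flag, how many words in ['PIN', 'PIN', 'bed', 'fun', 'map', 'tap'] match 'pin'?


Case-insensitive matching: compare each word's lowercase form to 'pin'.
  'PIN' -> lower='pin' -> MATCH
  'PIN' -> lower='pin' -> MATCH
  'bed' -> lower='bed' -> no
  'fun' -> lower='fun' -> no
  'map' -> lower='map' -> no
  'tap' -> lower='tap' -> no
Matches: ['PIN', 'PIN']
Count: 2

2


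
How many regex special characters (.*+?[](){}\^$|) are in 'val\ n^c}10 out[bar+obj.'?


Regex special characters are: . * + ? [ ] ( ) { } \ ^ $ |
Scanning 'val\ n^c}10 out[bar+obj.':
  pos 3: '\' -> SPECIAL
  pos 6: '^' -> SPECIAL
  pos 8: '}' -> SPECIAL
  pos 15: '[' -> SPECIAL
  pos 19: '+' -> SPECIAL
  pos 23: '.' -> SPECIAL
Special chars found: ['\\', '^', '}', '[', '+', '.']
Total: 6

6


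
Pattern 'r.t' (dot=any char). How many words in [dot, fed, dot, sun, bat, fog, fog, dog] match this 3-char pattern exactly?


Pattern 'r.t' means: starts with 'r', any single char, ends with 't'.
Checking each word (must be exactly 3 chars):
  'dot' (len=3): no
  'fed' (len=3): no
  'dot' (len=3): no
  'sun' (len=3): no
  'bat' (len=3): no
  'fog' (len=3): no
  'fog' (len=3): no
  'dog' (len=3): no
Matching words: []
Total: 0

0


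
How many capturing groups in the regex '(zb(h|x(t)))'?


To count capturing groups, count each '(' that starts a group.
Pattern: '(zb(h|x(t)))'
Walking through the pattern:
  Position 0: '(' -> group #1
  Position 3: '(' -> group #2
  Position 7: '(' -> group #3
Total capturing groups: 3

3


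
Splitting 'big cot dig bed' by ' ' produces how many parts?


Splitting by ' ' breaks the string at each occurrence of the separator.
Text: 'big cot dig bed'
Parts after split:
  Part 1: 'big'
  Part 2: 'cot'
  Part 3: 'dig'
  Part 4: 'bed'
Total parts: 4

4


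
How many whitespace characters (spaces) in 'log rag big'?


\s matches whitespace characters (spaces, tabs, etc.).
Text: 'log rag big'
This text has 3 words separated by spaces.
Number of spaces = number of words - 1 = 3 - 1 = 2

2


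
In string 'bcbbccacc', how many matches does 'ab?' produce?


Pattern 'ab?' matches 'a' optionally followed by 'b'.
String: 'bcbbccacc'
Scanning left to right for 'a' then checking next char:
  Match 1: 'a' (a not followed by b)
Total matches: 1

1


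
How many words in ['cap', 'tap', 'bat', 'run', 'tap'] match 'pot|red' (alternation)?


Alternation 'pot|red' matches either 'pot' or 'red'.
Checking each word:
  'cap' -> no
  'tap' -> no
  'bat' -> no
  'run' -> no
  'tap' -> no
Matches: []
Count: 0

0


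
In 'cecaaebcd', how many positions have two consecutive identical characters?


Looking for consecutive identical characters in 'cecaaebcd':
  pos 0-1: 'c' vs 'e' -> different
  pos 1-2: 'e' vs 'c' -> different
  pos 2-3: 'c' vs 'a' -> different
  pos 3-4: 'a' vs 'a' -> MATCH ('aa')
  pos 4-5: 'a' vs 'e' -> different
  pos 5-6: 'e' vs 'b' -> different
  pos 6-7: 'b' vs 'c' -> different
  pos 7-8: 'c' vs 'd' -> different
Consecutive identical pairs: ['aa']
Count: 1

1


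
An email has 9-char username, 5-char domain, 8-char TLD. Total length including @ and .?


An email address has format: username@domain.tld
Username length: 9
'@' character: 1
Domain length: 5
'.' character: 1
TLD length: 8
Total = 9 + 1 + 5 + 1 + 8 = 24

24


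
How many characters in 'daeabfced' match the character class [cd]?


Character class [cd] matches any of: {c, d}
Scanning string 'daeabfced' character by character:
  pos 0: 'd' -> MATCH
  pos 1: 'a' -> no
  pos 2: 'e' -> no
  pos 3: 'a' -> no
  pos 4: 'b' -> no
  pos 5: 'f' -> no
  pos 6: 'c' -> MATCH
  pos 7: 'e' -> no
  pos 8: 'd' -> MATCH
Total matches: 3

3


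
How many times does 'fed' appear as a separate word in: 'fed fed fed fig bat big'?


Scanning each word for exact match 'fed':
  Word 1: 'fed' -> MATCH
  Word 2: 'fed' -> MATCH
  Word 3: 'fed' -> MATCH
  Word 4: 'fig' -> no
  Word 5: 'bat' -> no
  Word 6: 'big' -> no
Total matches: 3

3


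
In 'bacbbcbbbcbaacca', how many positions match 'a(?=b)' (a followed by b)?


Lookahead 'a(?=b)' matches 'a' only when followed by 'b'.
String: 'bacbbcbbbcbaacca'
Checking each position where char is 'a':
  pos 1: 'a' -> no (next='c')
  pos 11: 'a' -> no (next='a')
  pos 12: 'a' -> no (next='c')
Matching positions: []
Count: 0

0


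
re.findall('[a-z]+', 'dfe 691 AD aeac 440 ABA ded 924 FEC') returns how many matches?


Pattern '[a-z]+' finds one or more lowercase letters.
Text: 'dfe 691 AD aeac 440 ABA ded 924 FEC'
Scanning for matches:
  Match 1: 'dfe'
  Match 2: 'aeac'
  Match 3: 'ded'
Total matches: 3

3


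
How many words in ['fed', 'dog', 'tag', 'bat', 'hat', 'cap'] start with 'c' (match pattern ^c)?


Pattern ^c anchors to start of word. Check which words begin with 'c':
  'fed' -> no
  'dog' -> no
  'tag' -> no
  'bat' -> no
  'hat' -> no
  'cap' -> MATCH (starts with 'c')
Matching words: ['cap']
Count: 1

1


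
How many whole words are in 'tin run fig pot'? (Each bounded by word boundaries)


Word boundaries (\b) mark the start/end of each word.
Text: 'tin run fig pot'
Splitting by whitespace:
  Word 1: 'tin'
  Word 2: 'run'
  Word 3: 'fig'
  Word 4: 'pot'
Total whole words: 4

4


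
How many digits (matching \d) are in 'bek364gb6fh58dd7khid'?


\d matches any digit 0-9.
Scanning 'bek364gb6fh58dd7khid':
  pos 3: '3' -> DIGIT
  pos 4: '6' -> DIGIT
  pos 5: '4' -> DIGIT
  pos 8: '6' -> DIGIT
  pos 11: '5' -> DIGIT
  pos 12: '8' -> DIGIT
  pos 15: '7' -> DIGIT
Digits found: ['3', '6', '4', '6', '5', '8', '7']
Total: 7

7


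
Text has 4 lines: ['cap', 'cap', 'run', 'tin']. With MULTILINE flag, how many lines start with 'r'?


With MULTILINE flag, ^ matches the start of each line.
Lines: ['cap', 'cap', 'run', 'tin']
Checking which lines start with 'r':
  Line 1: 'cap' -> no
  Line 2: 'cap' -> no
  Line 3: 'run' -> MATCH
  Line 4: 'tin' -> no
Matching lines: ['run']
Count: 1

1


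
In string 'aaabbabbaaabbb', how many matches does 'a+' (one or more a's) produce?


Pattern 'a+' matches one or more consecutive a's.
String: 'aaabbabbaaabbb'
Scanning for runs of a:
  Match 1: 'aaa' (length 3)
  Match 2: 'a' (length 1)
  Match 3: 'aaa' (length 3)
Total matches: 3

3


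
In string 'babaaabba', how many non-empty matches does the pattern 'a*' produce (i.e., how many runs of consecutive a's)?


Pattern 'a*' matches zero or more a's. We want non-empty runs of consecutive a's.
String: 'babaaabba'
Walking through the string to find runs of a's:
  Run 1: positions 1-1 -> 'a'
  Run 2: positions 3-5 -> 'aaa'
  Run 3: positions 8-8 -> 'a'
Non-empty runs found: ['a', 'aaa', 'a']
Count: 3

3


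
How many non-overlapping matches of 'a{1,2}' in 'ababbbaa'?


Pattern 'a{1,2}' matches between 1 and 2 consecutive a's (greedy).
String: 'ababbbaa'
Finding runs of a's and applying greedy matching:
  Run at pos 0: 'a' (length 1)
  Run at pos 2: 'a' (length 1)
  Run at pos 6: 'aa' (length 2)
Matches: ['a', 'a', 'aa']
Count: 3

3


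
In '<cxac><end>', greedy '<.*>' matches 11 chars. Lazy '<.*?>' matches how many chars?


Greedy '<.*>' tries to match as MUCH as possible.
Lazy '<.*?>' tries to match as LITTLE as possible.

String: '<cxac><end>'
Greedy '<.*>' starts at first '<' and extends to the LAST '>': '<cxac><end>' (11 chars)
Lazy '<.*?>' starts at first '<' and stops at the FIRST '>': '<cxac>' (6 chars)

6


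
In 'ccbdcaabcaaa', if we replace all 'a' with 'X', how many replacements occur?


re.sub('a', 'X', text) replaces every occurrence of 'a' with 'X'.
Text: 'ccbdcaabcaaa'
Scanning for 'a':
  pos 5: 'a' -> replacement #1
  pos 6: 'a' -> replacement #2
  pos 9: 'a' -> replacement #3
  pos 10: 'a' -> replacement #4
  pos 11: 'a' -> replacement #5
Total replacements: 5

5


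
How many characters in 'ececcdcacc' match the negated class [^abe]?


Negated class [^abe] matches any char NOT in {a, b, e}
Scanning 'ececcdcacc':
  pos 0: 'e' -> no (excluded)
  pos 1: 'c' -> MATCH
  pos 2: 'e' -> no (excluded)
  pos 3: 'c' -> MATCH
  pos 4: 'c' -> MATCH
  pos 5: 'd' -> MATCH
  pos 6: 'c' -> MATCH
  pos 7: 'a' -> no (excluded)
  pos 8: 'c' -> MATCH
  pos 9: 'c' -> MATCH
Total matches: 7

7


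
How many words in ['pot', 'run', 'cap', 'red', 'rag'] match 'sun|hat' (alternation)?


Alternation 'sun|hat' matches either 'sun' or 'hat'.
Checking each word:
  'pot' -> no
  'run' -> no
  'cap' -> no
  'red' -> no
  'rag' -> no
Matches: []
Count: 0

0


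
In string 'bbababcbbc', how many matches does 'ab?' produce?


Pattern 'ab?' matches 'a' optionally followed by 'b'.
String: 'bbababcbbc'
Scanning left to right for 'a' then checking next char:
  Match 1: 'ab' (a followed by b)
  Match 2: 'ab' (a followed by b)
Total matches: 2

2


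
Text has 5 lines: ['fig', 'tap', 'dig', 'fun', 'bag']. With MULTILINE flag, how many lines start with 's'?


With MULTILINE flag, ^ matches the start of each line.
Lines: ['fig', 'tap', 'dig', 'fun', 'bag']
Checking which lines start with 's':
  Line 1: 'fig' -> no
  Line 2: 'tap' -> no
  Line 3: 'dig' -> no
  Line 4: 'fun' -> no
  Line 5: 'bag' -> no
Matching lines: []
Count: 0

0


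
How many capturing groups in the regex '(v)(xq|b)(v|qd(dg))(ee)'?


To count capturing groups, count each '(' that starts a group.
Pattern: '(v)(xq|b)(v|qd(dg))(ee)'
Walking through the pattern:
  Position 0: '(' -> group #1
  Position 3: '(' -> group #2
  Position 9: '(' -> group #3
  Position 14: '(' -> group #4
  Position 19: '(' -> group #5
Total capturing groups: 5

5


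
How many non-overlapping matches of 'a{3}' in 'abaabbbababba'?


Pattern 'a{3}' matches exactly 3 consecutive a's (greedy, non-overlapping).
String: 'abaabbbababba'
Scanning for runs of a's:
  Run at pos 0: 'a' (length 1) -> 0 match(es)
  Run at pos 2: 'aa' (length 2) -> 0 match(es)
  Run at pos 7: 'a' (length 1) -> 0 match(es)
  Run at pos 9: 'a' (length 1) -> 0 match(es)
  Run at pos 12: 'a' (length 1) -> 0 match(es)
Matches found: []
Total: 0

0


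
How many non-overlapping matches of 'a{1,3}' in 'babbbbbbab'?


Pattern 'a{1,3}' matches between 1 and 3 consecutive a's (greedy).
String: 'babbbbbbab'
Finding runs of a's and applying greedy matching:
  Run at pos 1: 'a' (length 1)
  Run at pos 8: 'a' (length 1)
Matches: ['a', 'a']
Count: 2

2


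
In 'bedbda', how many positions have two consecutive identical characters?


Looking for consecutive identical characters in 'bedbda':
  pos 0-1: 'b' vs 'e' -> different
  pos 1-2: 'e' vs 'd' -> different
  pos 2-3: 'd' vs 'b' -> different
  pos 3-4: 'b' vs 'd' -> different
  pos 4-5: 'd' vs 'a' -> different
Consecutive identical pairs: []
Count: 0

0


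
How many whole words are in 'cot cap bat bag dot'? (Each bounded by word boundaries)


Word boundaries (\b) mark the start/end of each word.
Text: 'cot cap bat bag dot'
Splitting by whitespace:
  Word 1: 'cot'
  Word 2: 'cap'
  Word 3: 'bat'
  Word 4: 'bag'
  Word 5: 'dot'
Total whole words: 5

5


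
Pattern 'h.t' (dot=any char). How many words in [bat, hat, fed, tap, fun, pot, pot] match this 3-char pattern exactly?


Pattern 'h.t' means: starts with 'h', any single char, ends with 't'.
Checking each word (must be exactly 3 chars):
  'bat' (len=3): no
  'hat' (len=3): MATCH
  'fed' (len=3): no
  'tap' (len=3): no
  'fun' (len=3): no
  'pot' (len=3): no
  'pot' (len=3): no
Matching words: ['hat']
Total: 1

1


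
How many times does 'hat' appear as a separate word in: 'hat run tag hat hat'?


Scanning each word for exact match 'hat':
  Word 1: 'hat' -> MATCH
  Word 2: 'run' -> no
  Word 3: 'tag' -> no
  Word 4: 'hat' -> MATCH
  Word 5: 'hat' -> MATCH
Total matches: 3

3


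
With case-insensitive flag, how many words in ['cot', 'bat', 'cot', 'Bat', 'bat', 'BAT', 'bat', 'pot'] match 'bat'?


Case-insensitive matching: compare each word's lowercase form to 'bat'.
  'cot' -> lower='cot' -> no
  'bat' -> lower='bat' -> MATCH
  'cot' -> lower='cot' -> no
  'Bat' -> lower='bat' -> MATCH
  'bat' -> lower='bat' -> MATCH
  'BAT' -> lower='bat' -> MATCH
  'bat' -> lower='bat' -> MATCH
  'pot' -> lower='pot' -> no
Matches: ['bat', 'Bat', 'bat', 'BAT', 'bat']
Count: 5

5


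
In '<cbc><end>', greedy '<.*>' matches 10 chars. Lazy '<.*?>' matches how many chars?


Greedy '<.*>' tries to match as MUCH as possible.
Lazy '<.*?>' tries to match as LITTLE as possible.

String: '<cbc><end>'
Greedy '<.*>' starts at first '<' and extends to the LAST '>': '<cbc><end>' (10 chars)
Lazy '<.*?>' starts at first '<' and stops at the FIRST '>': '<cbc>' (5 chars)

5


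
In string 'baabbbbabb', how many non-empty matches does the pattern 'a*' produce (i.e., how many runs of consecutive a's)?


Pattern 'a*' matches zero or more a's. We want non-empty runs of consecutive a's.
String: 'baabbbbabb'
Walking through the string to find runs of a's:
  Run 1: positions 1-2 -> 'aa'
  Run 2: positions 7-7 -> 'a'
Non-empty runs found: ['aa', 'a']
Count: 2

2


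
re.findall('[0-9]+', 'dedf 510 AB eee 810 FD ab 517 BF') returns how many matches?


Pattern '[0-9]+' finds one or more digits.
Text: 'dedf 510 AB eee 810 FD ab 517 BF'
Scanning for matches:
  Match 1: '510'
  Match 2: '810'
  Match 3: '517'
Total matches: 3

3


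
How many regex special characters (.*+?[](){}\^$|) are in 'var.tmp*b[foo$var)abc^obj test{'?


Regex special characters are: . * + ? [ ] ( ) { } \ ^ $ |
Scanning 'var.tmp*b[foo$var)abc^obj test{':
  pos 3: '.' -> SPECIAL
  pos 7: '*' -> SPECIAL
  pos 9: '[' -> SPECIAL
  pos 13: '$' -> SPECIAL
  pos 17: ')' -> SPECIAL
  pos 21: '^' -> SPECIAL
  pos 30: '{' -> SPECIAL
Special chars found: ['.', '*', '[', '$', ')', '^', '{']
Total: 7

7


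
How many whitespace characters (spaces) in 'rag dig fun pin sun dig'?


\s matches whitespace characters (spaces, tabs, etc.).
Text: 'rag dig fun pin sun dig'
This text has 6 words separated by spaces.
Number of spaces = number of words - 1 = 6 - 1 = 5

5


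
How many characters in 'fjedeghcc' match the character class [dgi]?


Character class [dgi] matches any of: {d, g, i}
Scanning string 'fjedeghcc' character by character:
  pos 0: 'f' -> no
  pos 1: 'j' -> no
  pos 2: 'e' -> no
  pos 3: 'd' -> MATCH
  pos 4: 'e' -> no
  pos 5: 'g' -> MATCH
  pos 6: 'h' -> no
  pos 7: 'c' -> no
  pos 8: 'c' -> no
Total matches: 2

2


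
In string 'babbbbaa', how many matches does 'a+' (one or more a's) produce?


Pattern 'a+' matches one or more consecutive a's.
String: 'babbbbaa'
Scanning for runs of a:
  Match 1: 'a' (length 1)
  Match 2: 'aa' (length 2)
Total matches: 2

2


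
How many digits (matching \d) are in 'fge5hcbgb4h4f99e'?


\d matches any digit 0-9.
Scanning 'fge5hcbgb4h4f99e':
  pos 3: '5' -> DIGIT
  pos 9: '4' -> DIGIT
  pos 11: '4' -> DIGIT
  pos 13: '9' -> DIGIT
  pos 14: '9' -> DIGIT
Digits found: ['5', '4', '4', '9', '9']
Total: 5

5


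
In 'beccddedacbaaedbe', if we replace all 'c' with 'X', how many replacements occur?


re.sub('c', 'X', text) replaces every occurrence of 'c' with 'X'.
Text: 'beccddedacbaaedbe'
Scanning for 'c':
  pos 2: 'c' -> replacement #1
  pos 3: 'c' -> replacement #2
  pos 9: 'c' -> replacement #3
Total replacements: 3

3
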